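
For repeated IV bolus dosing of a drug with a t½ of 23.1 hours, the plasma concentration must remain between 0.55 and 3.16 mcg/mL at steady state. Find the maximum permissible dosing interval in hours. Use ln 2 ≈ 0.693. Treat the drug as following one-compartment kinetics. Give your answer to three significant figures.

k = 0.693 / t½ = 0.693 / 23.1 = 0.03000 h⁻¹
Between IV bolus doses, concentration decays as C = C₀·e^(−kτ), so C_peak/C_trough = e^(kτ).
τ_max = ln(C_peak/C_trough) / k = ln(3.16/0.55) / 0.03000 = 1.748 / 0.03000 = 58.27 h

58.3 h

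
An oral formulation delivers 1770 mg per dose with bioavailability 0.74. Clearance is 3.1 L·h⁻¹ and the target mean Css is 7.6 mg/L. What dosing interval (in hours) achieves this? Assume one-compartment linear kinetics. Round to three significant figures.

55.6 h

F·D/τ = CL·Css → τ = F·D / (CL·Css).
τ = 0.74 × 1770 / (3.1 × 7.6) = 55.59 h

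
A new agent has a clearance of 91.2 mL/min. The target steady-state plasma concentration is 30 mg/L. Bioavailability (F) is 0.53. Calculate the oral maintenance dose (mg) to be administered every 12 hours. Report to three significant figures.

CL = 91.2 mL/min = 91.2 × 0.06 = 5.472 L/h
D = CL × Css × τ / F = 5.472 × 30 × 12 / 0.53 = 3717 mg

3720 mg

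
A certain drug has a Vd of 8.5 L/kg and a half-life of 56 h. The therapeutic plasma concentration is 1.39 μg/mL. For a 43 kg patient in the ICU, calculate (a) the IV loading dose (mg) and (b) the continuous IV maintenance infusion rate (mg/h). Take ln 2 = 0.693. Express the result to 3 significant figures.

Total Vd = 8.5 × 43 = 365.5 L
LD = Vd × C = 365.5 × 1.39 = 508.0 mg
CL = 0.693 × Vd / t½ = 0.693 × 365.5 / 56 = 4.523 L/h
Infusion rate = CL × Css = 4.523 × 1.39 = 6.287 mg/h

(a) 508 mg; (b) 6.29 mg/h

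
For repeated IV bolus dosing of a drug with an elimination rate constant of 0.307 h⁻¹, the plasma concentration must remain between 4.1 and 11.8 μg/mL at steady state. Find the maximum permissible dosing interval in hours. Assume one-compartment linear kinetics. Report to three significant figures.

3.44 h

Between IV bolus doses, concentration decays as C = C₀·e^(−kτ), so C_peak/C_trough = e^(kτ).
τ_max = ln(C_peak/C_trough) / k = ln(11.8/4.1) / 0.3070 = 1.057 / 0.3070 = 3.443 h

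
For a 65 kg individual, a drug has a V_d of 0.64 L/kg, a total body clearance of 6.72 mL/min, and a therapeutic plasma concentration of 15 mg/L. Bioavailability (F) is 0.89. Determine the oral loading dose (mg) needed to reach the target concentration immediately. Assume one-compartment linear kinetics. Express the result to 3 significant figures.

Vd(total) = 65 kg × 0.64 L/kg = 41.60 L
LD = Vd × C / F = 41.60 × 15.00 / 0.89 = 701.1 mg

701 mg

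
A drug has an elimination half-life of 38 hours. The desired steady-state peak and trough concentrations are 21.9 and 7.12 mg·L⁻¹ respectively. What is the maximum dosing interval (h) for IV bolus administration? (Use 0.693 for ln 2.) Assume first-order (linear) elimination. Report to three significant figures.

k = 0.693 / t½ = 0.693 / 38 = 0.01824 h⁻¹
Between IV bolus doses, concentration decays as C = C₀·e^(−kτ), so C_peak/C_trough = e^(kτ).
τ_max = ln(C_peak/C_trough) / k = ln(21.9/7.12) / 0.01824 = 1.124 / 0.01824 = 61.62 h

61.6 h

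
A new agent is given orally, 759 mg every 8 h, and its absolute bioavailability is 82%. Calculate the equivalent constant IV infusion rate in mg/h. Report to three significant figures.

77.8 mg/h

Equivalent systemic input: infusion rate = F·D/τ.
Rate = 0.82 × 759 / 8 = 77.80 mg/h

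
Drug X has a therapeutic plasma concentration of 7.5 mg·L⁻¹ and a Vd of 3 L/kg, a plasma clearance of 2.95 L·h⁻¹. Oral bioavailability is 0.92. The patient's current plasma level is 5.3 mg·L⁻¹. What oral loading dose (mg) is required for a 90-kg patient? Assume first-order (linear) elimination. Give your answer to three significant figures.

Vd = 3 L/kg × 90 kg = 270.0 L
The loading dose fills Vd to the target concentration; clearance is irrelevant here.
Concentration deficit ΔC = 7.5 − 5.3 = 2.200 mg/L
LD = Vd × ΔC / F = 270.0 × 2.200 / 0.92 = 645.7 mg

646 mg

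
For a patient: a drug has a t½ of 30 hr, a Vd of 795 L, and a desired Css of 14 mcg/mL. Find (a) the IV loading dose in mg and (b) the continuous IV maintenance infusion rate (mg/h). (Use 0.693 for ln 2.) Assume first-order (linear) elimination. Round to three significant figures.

LD = Vd × C = 795.0 × 14 = 11130 mg
CL = 0.693 × Vd / t½ = 0.693 × 795.0 / 30 = 18.36 L/h
Infusion rate = CL × Css = 18.36 × 14 = 257.0 mg/h

(a) 11100 mg; (b) 257 mg/h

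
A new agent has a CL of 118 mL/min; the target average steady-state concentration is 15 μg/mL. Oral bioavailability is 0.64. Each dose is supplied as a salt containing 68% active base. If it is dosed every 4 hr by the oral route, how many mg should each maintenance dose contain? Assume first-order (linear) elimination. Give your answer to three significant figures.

976 mg

CL = 118 mL/min = 118 × 0.06 = 7.080 L/h
At steady state, dose per interval replaces the amount cleared in that interval: F·S·D/τ = CL·Css.
D = CL × Css × τ / F / S = 7.080 × 15 × 4 / 0.64 / 0.68 = 976.1 mg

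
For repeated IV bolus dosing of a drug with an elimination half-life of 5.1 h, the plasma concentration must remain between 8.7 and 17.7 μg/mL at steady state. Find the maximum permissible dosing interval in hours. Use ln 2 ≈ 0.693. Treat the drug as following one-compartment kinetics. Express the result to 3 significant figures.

k = 0.693 / t½ = 0.693 / 5.1 = 0.1359 h⁻¹
Between IV bolus doses, concentration decays as C = C₀·e^(−kτ), so C_peak/C_trough = e^(kτ).
τ_max = ln(C_peak/C_trough) / k = ln(17.7/8.7) / 0.1359 = 0.7102 / 0.1359 = 5.226 h

5.23 h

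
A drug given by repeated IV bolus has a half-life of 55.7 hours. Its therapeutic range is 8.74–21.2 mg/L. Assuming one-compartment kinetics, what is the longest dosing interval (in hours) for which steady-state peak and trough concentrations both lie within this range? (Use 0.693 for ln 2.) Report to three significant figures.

k = 0.693 / t½ = 0.693 / 55.7 = 0.01244 h⁻¹
Between IV bolus doses, concentration decays as C = C₀·e^(−kτ), so C_peak/C_trough = e^(kτ).
τ_max = ln(C_peak/C_trough) / k = ln(21.2/8.74) / 0.01244 = 0.8861 / 0.01244 = 71.23 h

71.2 h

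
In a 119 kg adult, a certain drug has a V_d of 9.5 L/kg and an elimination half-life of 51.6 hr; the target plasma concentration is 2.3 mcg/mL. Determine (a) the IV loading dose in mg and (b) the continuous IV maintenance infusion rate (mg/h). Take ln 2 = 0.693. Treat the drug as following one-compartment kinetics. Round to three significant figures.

(a) 2600 mg; (b) 34.9 mg/h

Total Vd = 9.5 × 119 = 1131 L
LD = Vd × C = 1131 × 2.3 = 2601 mg
CL = 0.693 × Vd / t½ = 0.693 × 1131 / 51.6 = 15.19 L/h
Infusion rate = CL × Css = 15.19 × 2.3 = 34.94 mg/h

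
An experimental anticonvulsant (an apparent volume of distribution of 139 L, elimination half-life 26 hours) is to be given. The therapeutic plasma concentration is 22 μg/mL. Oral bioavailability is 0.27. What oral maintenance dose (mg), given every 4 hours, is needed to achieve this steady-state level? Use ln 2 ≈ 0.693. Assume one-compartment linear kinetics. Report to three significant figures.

CL = 0.693 × Vd / t½ = 0.693 × 139.0 / 26 = 3.705 L/h
D = CL × Css × τ / F = 3.705 × 22 × 4 / 0.27 = 1208 mg

1210 mg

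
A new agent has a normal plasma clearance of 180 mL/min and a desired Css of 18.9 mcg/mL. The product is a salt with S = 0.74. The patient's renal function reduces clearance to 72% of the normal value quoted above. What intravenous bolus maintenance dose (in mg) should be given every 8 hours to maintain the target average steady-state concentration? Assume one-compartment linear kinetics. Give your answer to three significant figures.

CL = 180 mL/min = 180 × 0.06 = 10.80 L/h
Patient clearance = 0.72 × 10.80 = 7.776 L/h
D = CL × Css × τ / S = 7.776 × 18.9 × 8 / 0.74 = 1589 mg

1590 mg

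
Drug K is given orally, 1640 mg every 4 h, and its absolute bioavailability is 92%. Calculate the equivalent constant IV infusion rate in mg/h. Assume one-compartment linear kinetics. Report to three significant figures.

377 mg/h

Equivalent systemic input: infusion rate = F·D/τ.
Rate = 0.92 × 1640 / 4 = 377.2 mg/h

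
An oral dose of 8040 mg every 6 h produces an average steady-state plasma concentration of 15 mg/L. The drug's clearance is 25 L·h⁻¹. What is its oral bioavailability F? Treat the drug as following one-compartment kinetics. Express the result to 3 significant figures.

F·D/τ = CL·Css at steady state → F = CL·Css·τ / D.
F = 25 × 15 × 6 / 8040 = 0.280

0.280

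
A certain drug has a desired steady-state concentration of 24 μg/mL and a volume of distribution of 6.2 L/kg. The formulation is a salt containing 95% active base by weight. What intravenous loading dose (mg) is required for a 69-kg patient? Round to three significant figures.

10800 mg

Vd = 6.2 L/kg × 69 kg = 427.8 L
The loading dose fills Vd to the target concentration.
LD = Vd × C / S = 427.8 × 24.00 / 0.95 = 10810 mg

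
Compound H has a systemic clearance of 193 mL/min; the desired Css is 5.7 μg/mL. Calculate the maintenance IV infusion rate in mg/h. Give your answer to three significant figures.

Convert clearance: 193 mL/min × 60 min/h ÷ 1000 mL/L = 11.58 L/h
At steady state, infusion rate equals elimination rate: rate in = CL × Css.
Rate = CL × Css = 11.58 × 5.7 = 66.01 mg/h

66.0 mg/h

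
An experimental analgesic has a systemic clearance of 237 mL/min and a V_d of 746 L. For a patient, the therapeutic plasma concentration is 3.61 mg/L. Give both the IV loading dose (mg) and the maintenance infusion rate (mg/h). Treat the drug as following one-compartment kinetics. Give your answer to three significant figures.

Loading: fill Vd to C_target → 746.0 L × 3.61 mg/L = 2693 mg
CL = 237 mL/min × 60/1000 = 14.22 L/h
Maintenance infusion rate = CL × Css = 14.22 × 3.61 = 51.33 mg/h

(a) 2690 mg; (b) 51.3 mg/h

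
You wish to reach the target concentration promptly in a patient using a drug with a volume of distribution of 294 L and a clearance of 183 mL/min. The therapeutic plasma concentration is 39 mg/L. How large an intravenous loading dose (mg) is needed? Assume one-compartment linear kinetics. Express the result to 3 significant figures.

11500 mg

Loading dose depends on Vd (not clearance): it fills the distribution volume.
LD = Vd × C = 294.0 × 39.00 = 11470 mg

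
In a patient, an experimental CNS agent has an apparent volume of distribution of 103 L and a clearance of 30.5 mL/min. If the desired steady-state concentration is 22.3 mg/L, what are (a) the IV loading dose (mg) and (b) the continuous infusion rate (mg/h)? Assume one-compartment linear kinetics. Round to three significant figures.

LD = Vd · C_target = 103.0 × 22.3 = 2297 mg
CL = 30.5 mL/min = 30.5 × 0.06 = 1.830 L/h
Infusion rate = 1.830 L/h × 22.3 mg/L = 40.81 mg/h

(a) 2300 mg; (b) 40.8 mg/h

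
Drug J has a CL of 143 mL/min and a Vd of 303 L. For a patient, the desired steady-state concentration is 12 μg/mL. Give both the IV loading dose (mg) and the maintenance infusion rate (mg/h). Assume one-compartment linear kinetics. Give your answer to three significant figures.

LD = Vd · C_target = 303.0 × 12 = 3636 mg
CL = 143 mL/min × 60/1000 = 8.580 L/h
Infusion rate = 8.580 L/h × 12 mg/L = 103.0 mg/h

(a) 3640 mg; (b) 103 mg/h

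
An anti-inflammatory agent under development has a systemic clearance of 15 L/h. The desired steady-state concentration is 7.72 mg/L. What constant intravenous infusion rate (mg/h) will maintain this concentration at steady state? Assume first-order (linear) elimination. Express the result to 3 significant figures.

R₀ = 15.00 × 7.72 = 115.8 mg/h

116 mg/h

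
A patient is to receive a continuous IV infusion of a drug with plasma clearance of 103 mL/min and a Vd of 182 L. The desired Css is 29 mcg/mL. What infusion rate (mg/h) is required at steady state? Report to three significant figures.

CL = 103 mL/min × 60/1000 = 6.180 L/h
Maintenance depends on clearance, not Vd — rate in must match rate out.
Rate = CL × Css = 6.180 × 29 = 179.2 mg/h

179 mg/h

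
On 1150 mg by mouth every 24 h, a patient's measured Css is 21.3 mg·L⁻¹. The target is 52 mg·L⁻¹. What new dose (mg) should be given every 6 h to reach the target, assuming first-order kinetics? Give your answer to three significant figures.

702 mg

For first-order elimination, Css ∝ F·D/(CL·τ); F and CL are unchanged, so Css ∝ D/τ.
D₂ = D₁ × (Css,target / Css,current) × (τ₂/τ₁) = 1150 × (52/21.3) × (6/24) = 701.9 mg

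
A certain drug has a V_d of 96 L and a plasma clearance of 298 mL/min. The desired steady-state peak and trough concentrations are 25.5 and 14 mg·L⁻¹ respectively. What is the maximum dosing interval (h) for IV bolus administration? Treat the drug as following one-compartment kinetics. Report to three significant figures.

3.22 h

CL = 298 mL/min × 60/1000 = 17.88 L/h
k = CL / Vd = 17.88 / 96.00 = 0.1863 h⁻¹
Between IV bolus doses, concentration decays as C = C₀·e^(−kτ), so C_peak/C_trough = e^(kτ).
τ_max = ln(C_peak/C_trough) / k = ln(25.5/14) / 0.1863 = 0.5996 / 0.1863 = 3.218 h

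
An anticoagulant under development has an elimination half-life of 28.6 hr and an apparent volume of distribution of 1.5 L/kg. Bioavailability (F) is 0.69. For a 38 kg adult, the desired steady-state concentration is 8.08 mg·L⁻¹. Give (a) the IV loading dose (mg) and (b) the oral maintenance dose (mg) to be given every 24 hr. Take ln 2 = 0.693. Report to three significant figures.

(a) 461 mg; (b) 388 mg

Vd = 1.5 L/kg × 38 kg = 57.00 L
LD = Vd × C = 57.00 × 8.08 = 460.6 mg
CL = 0.693 × Vd / t½ = 0.693 × 57.00 / 28.6 = 1.381 L/h
D = CL × Css × τ / F = 1.381 × 8.08 × 24 / 0.69 = 388.1 mg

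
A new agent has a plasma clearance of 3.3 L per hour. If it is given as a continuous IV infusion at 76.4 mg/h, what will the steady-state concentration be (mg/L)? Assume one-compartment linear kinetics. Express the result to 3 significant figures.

23.2 mg/L

Css = rate / CL = 76.4 / 3.300 = 23.15 mg/L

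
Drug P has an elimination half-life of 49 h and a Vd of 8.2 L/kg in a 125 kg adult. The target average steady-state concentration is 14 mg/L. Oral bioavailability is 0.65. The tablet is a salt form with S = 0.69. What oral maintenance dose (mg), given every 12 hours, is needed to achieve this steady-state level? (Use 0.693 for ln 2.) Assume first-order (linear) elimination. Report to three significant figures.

5430 mg

Vd = 8.2 L/kg × 125 kg = 1025 L
CL = 0.693 × Vd / t½ = 0.693 × 1025 / 49 = 14.50 L/h
D = CL × Css × τ / F / S = 14.50 × 14 × 12 / 0.65 / 0.69 = 5431 mg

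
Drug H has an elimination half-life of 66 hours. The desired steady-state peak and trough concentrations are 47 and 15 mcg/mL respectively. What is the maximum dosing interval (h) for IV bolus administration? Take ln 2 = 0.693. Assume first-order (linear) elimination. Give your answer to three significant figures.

k = 0.693 / t½ = 0.693 / 66 = 0.01050 h⁻¹
Between IV bolus doses, concentration decays as C = C₀·e^(−kτ), so C_peak/C_trough = e^(kτ).
τ_max = ln(C_peak/C_trough) / k = ln(47/15) / 0.01050 = 1.142 / 0.01050 = 108.8 h

109 h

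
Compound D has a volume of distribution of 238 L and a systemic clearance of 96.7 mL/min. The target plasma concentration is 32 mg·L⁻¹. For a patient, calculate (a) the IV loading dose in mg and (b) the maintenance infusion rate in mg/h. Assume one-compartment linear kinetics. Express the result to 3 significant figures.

(a) 7620 mg; (b) 186 mg/h

Loading: fill Vd to C_target → 238.0 L × 32 mg/L = 7616 mg
CL = 96.7 mL/min × 60/1000 = 5.802 L/h
Maintenance infusion rate = CL × Css = 5.802 × 32 = 185.7 mg/h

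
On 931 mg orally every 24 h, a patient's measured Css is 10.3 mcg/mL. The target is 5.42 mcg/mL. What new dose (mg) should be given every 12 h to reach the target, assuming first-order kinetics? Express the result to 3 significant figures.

245 mg

With linear kinetics, Css is proportional to dose rate (D/τ) at fixed clearance.
D₂ = D₁ × (Css,target / Css,current) × (τ₂/τ₁) = 931 × (5.42/10.3) × (12/24) = 245.0 mg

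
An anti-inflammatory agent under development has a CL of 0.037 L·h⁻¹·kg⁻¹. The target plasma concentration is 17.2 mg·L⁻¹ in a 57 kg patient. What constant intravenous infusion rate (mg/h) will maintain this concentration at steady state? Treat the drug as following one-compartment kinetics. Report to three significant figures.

36.3 mg/h

CL = 0.037 L·h⁻¹·kg⁻¹ × 57 kg = 2.109 L/h
At steady state, infusion rate equals elimination rate: rate in = CL × Css.
Rate = CL × Css = 2.109 × 17.2 = 36.27 mg/h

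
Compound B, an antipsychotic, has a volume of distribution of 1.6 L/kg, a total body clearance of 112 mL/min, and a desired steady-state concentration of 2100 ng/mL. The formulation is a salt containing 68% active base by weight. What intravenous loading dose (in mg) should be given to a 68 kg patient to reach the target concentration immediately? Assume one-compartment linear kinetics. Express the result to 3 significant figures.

Vd = 1.6 L/kg × 68 kg = 108.8 L
C = 2100 ng/mL = 2.100 mg/L
LD = Vd × C / S = 108.8 × 2.100 / 0.68 = 336.0 mg

336 mg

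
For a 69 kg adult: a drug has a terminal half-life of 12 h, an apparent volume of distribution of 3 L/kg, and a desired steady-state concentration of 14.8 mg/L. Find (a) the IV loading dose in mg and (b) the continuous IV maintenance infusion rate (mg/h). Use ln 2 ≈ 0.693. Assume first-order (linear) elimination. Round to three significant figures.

Total Vd = 3 × 69 = 207.0 L
LD = Vd × C = 207.0 × 14.8 = 3064 mg
CL = 0.693 × Vd / t½ = 0.693 × 207.0 / 12 = 11.95 L/h
Infusion rate = CL × Css = 11.95 × 14.8 = 176.9 mg/h

(a) 3060 mg; (b) 177 mg/h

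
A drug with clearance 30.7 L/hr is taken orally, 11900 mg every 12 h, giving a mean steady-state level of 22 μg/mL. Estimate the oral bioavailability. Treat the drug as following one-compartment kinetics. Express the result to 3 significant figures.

0.681

F·D/τ = CL·Css at steady state → F = CL·Css·τ / D.
F = 30.7 × 22 × 12 / 11900 = 0.681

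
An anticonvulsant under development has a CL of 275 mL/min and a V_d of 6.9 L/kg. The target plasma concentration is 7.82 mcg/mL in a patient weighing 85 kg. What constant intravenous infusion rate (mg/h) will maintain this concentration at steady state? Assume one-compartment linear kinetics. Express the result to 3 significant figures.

Convert clearance: 275 mL/min × 60 min/h ÷ 1000 mL/L = 16.50 L/h
Rate = CL × Css = 16.50 × 7.82 = 129.0 mg/h

129 mg/h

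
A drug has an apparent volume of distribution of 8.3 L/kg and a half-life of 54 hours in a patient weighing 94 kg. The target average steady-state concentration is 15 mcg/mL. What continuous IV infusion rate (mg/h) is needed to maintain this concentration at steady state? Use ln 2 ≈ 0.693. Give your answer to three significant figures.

150 mg/h

Total Vd = 8.3 × 94 = 780.2 L
CL = ln 2 · Vd / t½ = 0.693 × 780.2 / 54 = 10.01 L/h
Infusion rate = CL × Css = 10.01 × 15 = 150.2 mg/h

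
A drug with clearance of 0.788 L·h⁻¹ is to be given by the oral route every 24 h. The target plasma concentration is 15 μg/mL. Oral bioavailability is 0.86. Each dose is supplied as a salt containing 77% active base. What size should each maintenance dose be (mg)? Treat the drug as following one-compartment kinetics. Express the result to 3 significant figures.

428 mg

D = CL × Css × τ / F / S = 0.7880 × 15 × 24 / 0.86 / 0.77 = 428.4 mg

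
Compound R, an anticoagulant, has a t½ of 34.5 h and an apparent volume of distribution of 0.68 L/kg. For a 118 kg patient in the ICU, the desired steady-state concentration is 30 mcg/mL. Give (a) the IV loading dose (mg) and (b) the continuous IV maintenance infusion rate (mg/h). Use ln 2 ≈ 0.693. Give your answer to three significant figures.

(a) 2410 mg; (b) 48.4 mg/h

Vd(total) = 118 kg × 0.68 L/kg = 80.24 L
LD = Vd × C = 80.24 × 30 = 2407 mg
CL = 0.693 × Vd / t½ = 0.693 × 80.24 / 34.5 = 1.612 L/h
Infusion rate = CL × Css = 1.612 × 30 = 48.36 mg/h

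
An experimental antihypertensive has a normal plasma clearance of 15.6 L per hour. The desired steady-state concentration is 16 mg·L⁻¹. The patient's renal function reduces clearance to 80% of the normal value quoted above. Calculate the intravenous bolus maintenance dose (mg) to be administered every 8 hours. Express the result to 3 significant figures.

1600 mg

Patient clearance = 0.8 × 15.60 = 12.48 L/h
D = CL × Css × τ = 12.48 × 16 × 8 = 1597 mg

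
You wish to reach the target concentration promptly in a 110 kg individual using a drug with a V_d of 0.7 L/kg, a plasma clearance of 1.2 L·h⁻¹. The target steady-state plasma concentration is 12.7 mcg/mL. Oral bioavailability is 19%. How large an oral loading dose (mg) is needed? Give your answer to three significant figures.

5150 mg

Total Vd = 0.7 × 110 = 77.00 L
LD is governed by Vd — clearance does not enter the loading-dose calculation.
LD = Vd × C / F = 77.00 × 12.70 / 0.19 = 5147 mg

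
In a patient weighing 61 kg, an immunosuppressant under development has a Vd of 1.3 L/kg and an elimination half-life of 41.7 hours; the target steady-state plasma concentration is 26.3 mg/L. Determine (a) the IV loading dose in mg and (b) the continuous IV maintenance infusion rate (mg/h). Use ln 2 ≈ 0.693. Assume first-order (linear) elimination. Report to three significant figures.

(a) 2090 mg; (b) 34.7 mg/h

Total Vd = 1.3 × 61 = 79.30 L
LD = Vd × C = 79.30 × 26.3 = 2086 mg
CL = 0.693 × Vd / t½ = 0.693 × 79.30 / 41.7 = 1.318 L/h
Infusion rate = CL × Css = 1.318 × 26.3 = 34.66 mg/h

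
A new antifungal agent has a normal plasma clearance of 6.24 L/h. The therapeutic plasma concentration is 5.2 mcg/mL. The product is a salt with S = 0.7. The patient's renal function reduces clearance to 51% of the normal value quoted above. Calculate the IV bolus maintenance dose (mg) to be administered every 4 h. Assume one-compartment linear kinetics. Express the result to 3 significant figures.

Patient clearance = 0.51 × 6.240 = 3.182 L/h
At steady state, dose per interval replaces the amount cleared in that interval: S·D/τ = CL·Css.
D = CL × Css × τ / S = 3.182 × 5.2 × 4 / 0.7 = 94.55 mg

94.6 mg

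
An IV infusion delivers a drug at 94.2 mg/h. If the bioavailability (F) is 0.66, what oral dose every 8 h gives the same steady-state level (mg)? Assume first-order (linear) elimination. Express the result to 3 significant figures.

To maintain the same Css, the systemic dosing rate must be unchanged: F·D/τ = infusion rate.
D = rate × τ / F = 94.2 × 8 / 0.66 = 1142 mg

1140 mg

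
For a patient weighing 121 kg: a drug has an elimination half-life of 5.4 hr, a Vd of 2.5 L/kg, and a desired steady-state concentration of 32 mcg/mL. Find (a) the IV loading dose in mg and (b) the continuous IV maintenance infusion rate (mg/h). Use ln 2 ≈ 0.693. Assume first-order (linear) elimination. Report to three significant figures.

Vd = 2.5 L/kg × 121 kg = 302.5 L
LD = Vd × C = 302.5 × 32 = 9680 mg
CL = 0.693 × Vd / t½ = 0.693 × 302.5 / 5.4 = 38.82 L/h
Infusion rate = CL × Css = 38.82 × 32 = 1242 mg/h

(a) 9680 mg; (b) 1240 mg/h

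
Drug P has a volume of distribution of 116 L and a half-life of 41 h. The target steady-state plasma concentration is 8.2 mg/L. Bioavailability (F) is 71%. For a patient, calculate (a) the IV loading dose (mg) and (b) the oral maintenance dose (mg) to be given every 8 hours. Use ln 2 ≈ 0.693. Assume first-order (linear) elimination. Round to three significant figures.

LD = Vd × C = 116.0 × 8.2 = 951.2 mg
CL = 0.693 × Vd / t½ = 0.693 × 116.0 / 41 = 1.961 L/h
D = CL × Css × τ / F = 1.961 × 8.2 × 8 / 0.71 = 181.2 mg

(a) 951 mg; (b) 181 mg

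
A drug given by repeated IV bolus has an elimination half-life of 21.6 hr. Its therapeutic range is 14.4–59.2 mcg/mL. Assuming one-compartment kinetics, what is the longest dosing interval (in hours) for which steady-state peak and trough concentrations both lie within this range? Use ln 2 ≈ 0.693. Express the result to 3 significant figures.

k = 0.693 / t½ = 0.693 / 21.6 = 0.03208 h⁻¹
Between IV bolus doses, concentration decays as C = C₀·e^(−kτ), so C_peak/C_trough = e^(kτ).
τ_max = ln(C_peak/C_trough) / k = ln(59.2/14.4) / 0.03208 = 1.414 / 0.03208 = 44.08 h

44.1 h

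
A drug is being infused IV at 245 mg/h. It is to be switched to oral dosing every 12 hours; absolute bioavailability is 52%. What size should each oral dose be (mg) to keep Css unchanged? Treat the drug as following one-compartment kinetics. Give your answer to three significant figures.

5650 mg

To maintain the same Css, the systemic dosing rate must be unchanged: F·D/τ = infusion rate.
D = rate × τ / F = 245 × 12 / 0.52 = 5654 mg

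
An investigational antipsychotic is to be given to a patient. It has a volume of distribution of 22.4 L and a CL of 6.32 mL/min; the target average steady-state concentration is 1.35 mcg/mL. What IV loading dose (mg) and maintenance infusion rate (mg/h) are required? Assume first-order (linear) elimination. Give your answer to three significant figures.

(a) 30.2 mg; (b) 0.512 mg/h

Loading: fill Vd to C_target → 22.40 L × 1.35 mg/L = 30.24 mg
CL = 6.32 mL/min × 60/1000 = 0.3792 L/h
Maintenance infusion rate = CL × Css = 0.3792 × 1.35 = 0.5119 mg/h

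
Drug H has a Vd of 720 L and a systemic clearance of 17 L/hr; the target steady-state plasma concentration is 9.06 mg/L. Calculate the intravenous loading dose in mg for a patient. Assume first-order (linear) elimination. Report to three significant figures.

6520 mg

The loading dose fills Vd to the target concentration; clearance is irrelevant here.
LD = Vd × C = 720.0 × 9.060 = 6523 mg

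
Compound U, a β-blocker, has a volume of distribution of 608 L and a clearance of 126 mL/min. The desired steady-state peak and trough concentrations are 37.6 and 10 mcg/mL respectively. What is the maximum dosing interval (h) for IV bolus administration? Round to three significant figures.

107 h

CL = 126 mL/min = 126 × 0.06 = 7.560 L/h
k = CL / Vd = 7.560 / 608.0 = 0.01243 h⁻¹
Between IV bolus doses, concentration decays as C = C₀·e^(−kτ), so C_peak/C_trough = e^(kτ).
τ_max = ln(C_peak/C_trough) / k = ln(37.6/10) / 0.01243 = 1.324 / 0.01243 = 106.5 h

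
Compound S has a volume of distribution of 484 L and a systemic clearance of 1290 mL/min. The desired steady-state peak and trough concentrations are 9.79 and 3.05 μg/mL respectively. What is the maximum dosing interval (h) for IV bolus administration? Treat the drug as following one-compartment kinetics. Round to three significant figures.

CL = 1290 mL/min × 60/1000 = 77.40 L/h
k = CL / Vd = 77.40 / 484.0 = 0.1599 h⁻¹
Between IV bolus doses, concentration decays as C = C₀·e^(−kτ), so C_peak/C_trough = e^(kτ).
τ_max = ln(C_peak/C_trough) / k = ln(9.79/3.05) / 0.1599 = 1.166 / 0.1599 = 7.292 h

7.29 h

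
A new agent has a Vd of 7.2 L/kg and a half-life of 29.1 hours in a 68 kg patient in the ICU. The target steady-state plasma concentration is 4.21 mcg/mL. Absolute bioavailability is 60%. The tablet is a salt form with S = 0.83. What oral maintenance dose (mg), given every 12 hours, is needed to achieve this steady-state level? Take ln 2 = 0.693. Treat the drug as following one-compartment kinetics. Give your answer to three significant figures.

Total Vd = 7.2 × 68 = 489.6 L
CL = 0.693 × Vd / t½ = 0.693 × 489.6 / 29.1 = 11.66 L/h
D = CL × Css × τ / F / S = 11.66 × 4.21 × 12 / 0.6 / 0.83 = 1183 mg

1180 mg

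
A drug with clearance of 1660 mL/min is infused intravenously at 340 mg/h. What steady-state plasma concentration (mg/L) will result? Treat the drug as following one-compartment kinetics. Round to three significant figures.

CL = 1660 mL/min = 1660 × 0.06 = 99.60 L/h
Css = rate / CL = 340 / 99.60 = 3.414 mg/L

3.41 mg/L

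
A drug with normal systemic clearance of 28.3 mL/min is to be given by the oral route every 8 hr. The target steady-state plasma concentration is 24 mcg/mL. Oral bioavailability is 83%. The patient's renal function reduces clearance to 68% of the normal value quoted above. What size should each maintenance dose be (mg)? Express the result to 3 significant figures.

267 mg

CL = 28.3 mL/min = 28.3 × 0.06 = 1.698 L/h
Patient clearance = 0.68 × 1.698 = 1.155 L/h
D = CL × Css × τ / F = 1.155 × 24 × 8 / 0.83 = 267.2 mg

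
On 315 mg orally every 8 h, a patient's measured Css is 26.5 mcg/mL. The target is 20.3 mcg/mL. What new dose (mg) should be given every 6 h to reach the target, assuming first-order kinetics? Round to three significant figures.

181 mg

For first-order elimination, Css ∝ F·D/(CL·τ); F and CL are unchanged, so Css ∝ D/τ.
D₂ = D₁ × (Css,target / Css,current) × (τ₂/τ₁) = 315 × (20.3/26.5) × (6/8) = 181.0 mg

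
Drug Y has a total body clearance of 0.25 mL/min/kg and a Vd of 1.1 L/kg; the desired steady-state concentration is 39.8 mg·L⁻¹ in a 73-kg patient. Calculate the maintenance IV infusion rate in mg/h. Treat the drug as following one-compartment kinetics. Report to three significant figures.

CL = 0.25 mL/min/kg × 73 kg = 18.25 mL/min = 18.25 × 60/1000 = 1.095 L/h
R₀ = 1.095 × 39.8 = 43.58 mg/h

43.6 mg/h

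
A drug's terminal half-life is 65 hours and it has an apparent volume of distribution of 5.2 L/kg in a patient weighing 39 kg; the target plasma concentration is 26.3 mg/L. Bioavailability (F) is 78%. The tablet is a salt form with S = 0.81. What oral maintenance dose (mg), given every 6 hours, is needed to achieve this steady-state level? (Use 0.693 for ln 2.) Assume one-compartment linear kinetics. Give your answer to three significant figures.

540 mg

Total Vd = 5.2 × 39 = 202.8 L
CL = ln 2 · Vd / t½ = 0.693 × 202.8 / 65 = 2.162 L/h
D = CL × Css × τ / F / S = 2.162 × 26.3 × 6 / 0.78 / 0.81 = 540.0 mg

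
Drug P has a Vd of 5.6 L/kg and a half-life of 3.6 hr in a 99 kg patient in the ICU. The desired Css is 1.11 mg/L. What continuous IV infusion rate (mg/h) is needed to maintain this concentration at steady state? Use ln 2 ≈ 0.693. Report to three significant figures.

Total Vd = 5.6 × 99 = 554.4 L
k = 0.693/3.6 = 0.1925 h⁻¹, so CL = k·Vd = 0.1925 × 554.4 = 106.7 L/h
Infusion rate = CL × Css = 106.7 × 1.11 = 118.4 mg/h

118 mg/h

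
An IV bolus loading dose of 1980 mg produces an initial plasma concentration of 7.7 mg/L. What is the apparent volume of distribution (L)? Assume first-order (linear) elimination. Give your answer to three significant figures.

257 L

Immediately after an IV bolus, C₀ = Dose / Vd, so Vd = Dose / C₀.
Vd = 1980 / 7.7 = 257.1 L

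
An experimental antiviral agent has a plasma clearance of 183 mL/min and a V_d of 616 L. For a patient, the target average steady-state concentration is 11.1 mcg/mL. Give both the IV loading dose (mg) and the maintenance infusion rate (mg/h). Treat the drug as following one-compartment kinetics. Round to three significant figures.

LD = Vd · C_target = 616.0 × 11.1 = 6838 mg
Convert clearance: 183 mL/min × 60 min/h ÷ 1000 mL/L = 10.98 L/h
Maintenance: replace elimination → rate = CL × Css = 10.98 × 11.1 = 121.9 mg/h

(a) 6840 mg; (b) 122 mg/h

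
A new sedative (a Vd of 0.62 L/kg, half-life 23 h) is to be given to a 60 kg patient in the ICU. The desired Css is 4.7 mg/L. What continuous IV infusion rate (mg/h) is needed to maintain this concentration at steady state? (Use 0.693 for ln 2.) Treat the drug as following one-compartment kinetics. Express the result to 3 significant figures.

Vd = 0.62 L/kg × 60 kg = 37.20 L
CL = 0.693 × Vd / t½ = 0.693 × 37.20 / 23 = 1.121 L/h
Infusion rate = CL × Css = 1.121 × 4.7 = 5.269 mg/h

5.27 mg/h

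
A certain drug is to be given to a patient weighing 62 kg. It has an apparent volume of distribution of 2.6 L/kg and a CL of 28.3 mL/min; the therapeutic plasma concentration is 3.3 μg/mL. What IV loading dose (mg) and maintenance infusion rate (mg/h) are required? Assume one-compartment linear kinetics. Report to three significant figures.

Total Vd = 2.6 × 62 = 161.2 L
LD = Vd · C_target = 161.2 × 3.3 = 532.0 mg
CL = 28.3 mL/min = 28.3 × 0.06 = 1.698 L/h
Maintenance: replace elimination → rate = CL × Css = 1.698 × 3.3 = 5.603 mg/h

(a) 532 mg; (b) 5.60 mg/h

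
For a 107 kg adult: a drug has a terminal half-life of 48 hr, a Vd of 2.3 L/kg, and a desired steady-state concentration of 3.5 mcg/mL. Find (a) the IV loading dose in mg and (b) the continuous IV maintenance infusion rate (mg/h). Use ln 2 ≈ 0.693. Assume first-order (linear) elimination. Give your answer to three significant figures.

(a) 861 mg; (b) 12.4 mg/h

Vd = 2.3 L/kg × 107 kg = 246.1 L
LD = Vd × C = 246.1 × 3.5 = 861.4 mg
CL = 0.693 × Vd / t½ = 0.693 × 246.1 / 48 = 3.553 L/h
Infusion rate = CL × Css = 3.553 × 3.5 = 12.44 mg/h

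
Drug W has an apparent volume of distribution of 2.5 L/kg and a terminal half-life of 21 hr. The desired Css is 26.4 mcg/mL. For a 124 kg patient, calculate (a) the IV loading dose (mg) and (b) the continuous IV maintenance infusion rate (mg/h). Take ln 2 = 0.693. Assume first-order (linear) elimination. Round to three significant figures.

Vd(total) = 124 kg × 2.5 L/kg = 310.0 L
LD = Vd × C = 310.0 × 26.4 = 8184 mg
CL = 0.693 × Vd / t½ = 0.693 × 310.0 / 21 = 10.23 L/h
Infusion rate = CL × Css = 10.23 × 26.4 = 270.1 mg/h

(a) 8180 mg; (b) 270 mg/h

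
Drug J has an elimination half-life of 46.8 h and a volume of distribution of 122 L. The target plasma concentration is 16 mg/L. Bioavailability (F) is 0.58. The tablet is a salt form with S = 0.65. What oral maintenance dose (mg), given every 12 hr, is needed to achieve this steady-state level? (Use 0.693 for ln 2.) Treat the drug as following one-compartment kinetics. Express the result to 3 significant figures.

CL = 0.693 × Vd / t½ = 0.693 × 122.0 / 46.8 = 1.807 L/h
D = CL × Css × τ / F / S = 1.807 × 16 × 12 / 0.58 / 0.65 = 920.3 mg

920 mg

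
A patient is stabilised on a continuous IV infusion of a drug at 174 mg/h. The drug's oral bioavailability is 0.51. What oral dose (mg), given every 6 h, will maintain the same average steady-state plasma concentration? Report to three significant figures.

2050 mg

To maintain the same Css, the systemic dosing rate must be unchanged: F·D/τ = infusion rate.
D = rate × τ / F = 174 × 6 / 0.51 = 2047 mg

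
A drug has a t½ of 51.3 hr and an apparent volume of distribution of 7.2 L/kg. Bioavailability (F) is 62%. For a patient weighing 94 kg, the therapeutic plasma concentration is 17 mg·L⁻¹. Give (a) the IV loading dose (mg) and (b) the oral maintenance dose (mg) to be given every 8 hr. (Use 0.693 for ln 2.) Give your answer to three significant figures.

Total Vd = 7.2 × 94 = 676.8 L
LD = Vd × C = 676.8 × 17 = 11510 mg
CL = 0.693 × Vd / t½ = 0.693 × 676.8 / 51.3 = 9.143 L/h
D = CL × Css × τ / F = 9.143 × 17 × 8 / 0.62 = 2006 mg

(a) 11500 mg; (b) 2010 mg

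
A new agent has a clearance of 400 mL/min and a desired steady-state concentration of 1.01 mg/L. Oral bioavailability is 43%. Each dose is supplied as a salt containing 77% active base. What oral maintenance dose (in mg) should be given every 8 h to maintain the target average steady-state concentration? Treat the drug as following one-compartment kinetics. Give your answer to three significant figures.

Convert clearance: 400 mL/min × 60 min/h ÷ 1000 mL/L = 24.00 L/h
At steady state, dose per interval replaces the amount cleared in that interval: F·S·D/τ = CL·Css.
D = CL × Css × τ / F / S = 24.00 × 1.01 × 8 / 0.43 / 0.77 = 585.7 mg

586 mg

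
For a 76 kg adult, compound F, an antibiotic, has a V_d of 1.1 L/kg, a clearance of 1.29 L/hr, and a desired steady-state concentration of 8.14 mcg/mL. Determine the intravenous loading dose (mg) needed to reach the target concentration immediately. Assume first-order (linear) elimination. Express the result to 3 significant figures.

681 mg

Total Vd = 1.1 × 76 = 83.60 L
The loading dose fills Vd to the target concentration.
LD = Vd × C = 83.60 × 8.140 = 680.5 mg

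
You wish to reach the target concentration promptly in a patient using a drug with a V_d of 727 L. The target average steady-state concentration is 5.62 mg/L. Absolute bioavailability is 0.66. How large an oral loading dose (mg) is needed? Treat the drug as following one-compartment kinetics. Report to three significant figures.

6190 mg

The loading dose fills Vd to the target concentration.
LD = Vd × C / F = 727.0 × 5.620 / 0.66 = 6191 mg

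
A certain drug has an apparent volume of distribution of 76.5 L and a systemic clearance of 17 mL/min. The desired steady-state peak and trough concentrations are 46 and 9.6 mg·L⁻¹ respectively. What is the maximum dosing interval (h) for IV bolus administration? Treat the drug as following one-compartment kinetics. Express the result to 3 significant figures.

118 h

Convert clearance: 17 mL/min × 60 min/h ÷ 1000 mL/L = 1.020 L/h
k = CL / Vd = 1.020 / 76.50 = 0.01333 h⁻¹
Between IV bolus doses, concentration decays as C = C₀·e^(−kτ), so C_peak/C_trough = e^(kτ).
τ_max = ln(C_peak/C_trough) / k = ln(46/9.6) / 0.01333 = 1.567 / 0.01333 = 117.6 h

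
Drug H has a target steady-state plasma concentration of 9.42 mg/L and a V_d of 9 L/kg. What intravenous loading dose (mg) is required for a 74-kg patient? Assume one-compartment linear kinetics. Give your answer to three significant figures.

Total Vd = 9 × 74 = 666.0 L
The loading dose fills Vd to the target concentration.
LD = Vd × C = 666.0 × 9.420 = 6274 mg

6270 mg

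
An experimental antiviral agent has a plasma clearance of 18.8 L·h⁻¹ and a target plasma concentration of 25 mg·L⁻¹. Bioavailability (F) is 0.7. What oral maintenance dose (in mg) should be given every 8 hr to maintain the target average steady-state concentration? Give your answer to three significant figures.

D = CL × Css × τ / F = 18.80 × 25 × 8 / 0.7 = 5371 mg

5370 mg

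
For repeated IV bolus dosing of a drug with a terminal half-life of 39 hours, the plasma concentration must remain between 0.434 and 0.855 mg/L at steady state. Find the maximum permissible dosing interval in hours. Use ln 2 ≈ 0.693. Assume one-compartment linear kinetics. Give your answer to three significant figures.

38.2 h

k = 0.693 / t½ = 0.693 / 39 = 0.01777 h⁻¹
Between IV bolus doses, concentration decays as C = C₀·e^(−kτ), so C_peak/C_trough = e^(kτ).
τ_max = ln(C_peak/C_trough) / k = ln(0.855/0.434) / 0.01777 = 0.6781 / 0.01777 = 38.16 h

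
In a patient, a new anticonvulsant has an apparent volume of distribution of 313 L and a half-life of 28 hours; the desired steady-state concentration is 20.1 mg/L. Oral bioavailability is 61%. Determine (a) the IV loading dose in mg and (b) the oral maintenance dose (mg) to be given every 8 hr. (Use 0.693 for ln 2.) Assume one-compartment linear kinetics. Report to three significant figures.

(a) 6290 mg; (b) 2040 mg

LD = Vd × C = 313.0 × 20.1 = 6291 mg
CL = 0.693 × Vd / t½ = 0.693 × 313.0 / 28 = 7.747 L/h
D = CL × Css × τ / F = 7.747 × 20.1 × 8 / 0.61 = 2042 mg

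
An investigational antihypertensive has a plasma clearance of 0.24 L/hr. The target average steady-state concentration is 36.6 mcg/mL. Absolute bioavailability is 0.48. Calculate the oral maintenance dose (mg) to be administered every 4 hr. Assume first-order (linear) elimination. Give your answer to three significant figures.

73.2 mg

D = CL × Css × τ / F = 0.2400 × 36.6 × 4 / 0.48 = 73.20 mg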